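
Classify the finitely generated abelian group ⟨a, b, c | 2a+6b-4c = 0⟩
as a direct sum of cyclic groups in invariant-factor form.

Answer: M ≅ ℤ^2 ⊕ ℤ/2

Derivation:
rank_ℚ(R)=1; free=3−1=2
SNF(R) diag = [2] → torsion [2]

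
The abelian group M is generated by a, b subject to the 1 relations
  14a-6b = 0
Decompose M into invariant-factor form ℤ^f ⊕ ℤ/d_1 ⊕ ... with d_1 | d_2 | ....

rank_ℚ(R)=1; free=2−1=1
SNF(R) diag = [2] → torsion [2]

Answer: M ≅ ℤ^1 ⊕ ℤ/2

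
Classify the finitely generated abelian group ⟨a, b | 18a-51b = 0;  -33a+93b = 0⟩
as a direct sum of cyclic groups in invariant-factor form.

Answer: M ≅ ℤ/3 ⊕ ℤ/3

Derivation:
rank_ℚ(R)=2; free=2−2=0
SNF(R) diag = [3, 3] → torsion [3, 3]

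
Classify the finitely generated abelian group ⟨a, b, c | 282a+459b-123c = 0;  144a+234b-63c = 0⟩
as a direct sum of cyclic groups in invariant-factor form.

rank_ℚ(R)=2; free=3−2=1
SNF(R) diag = [3, 9] → torsion [3, 9]

Answer: M ≅ ℤ^1 ⊕ ℤ/3 ⊕ ℤ/9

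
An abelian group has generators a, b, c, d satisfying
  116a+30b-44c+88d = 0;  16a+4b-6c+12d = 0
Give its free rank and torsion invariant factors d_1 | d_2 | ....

Answer: M ≅ ℤ^2 ⊕ ℤ/2 ⊕ ℤ/2

Derivation:
rank_ℚ(R)=2; free=4−2=2
SNF(R) diag = [2, 2] → torsion [2, 2]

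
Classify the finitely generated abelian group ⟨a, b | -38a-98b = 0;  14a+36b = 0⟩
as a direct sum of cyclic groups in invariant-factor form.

Answer: M ≅ ℤ/2 ⊕ ℤ/2

Derivation:
rank_ℚ(R)=2; free=2−2=0
SNF(R) diag = [2, 2] → torsion [2, 2]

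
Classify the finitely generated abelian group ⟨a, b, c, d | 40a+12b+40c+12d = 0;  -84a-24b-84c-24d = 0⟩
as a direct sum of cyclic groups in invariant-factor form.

rank_ℚ(R)=2; free=4−2=2
SNF(R) diag = [4, 12] → torsion [4, 12]

Answer: M ≅ ℤ^2 ⊕ ℤ/4 ⊕ ℤ/12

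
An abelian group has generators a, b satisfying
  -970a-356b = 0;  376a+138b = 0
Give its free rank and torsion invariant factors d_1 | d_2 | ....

Answer: M ≅ ℤ/2 ⊕ ℤ/2

Derivation:
rank_ℚ(R)=2; free=2−2=0
SNF(R) diag = [2, 2] → torsion [2, 2]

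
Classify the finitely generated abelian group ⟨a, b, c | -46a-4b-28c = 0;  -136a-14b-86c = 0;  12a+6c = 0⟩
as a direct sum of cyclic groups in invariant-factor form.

rank_ℚ(R)=3; free=3−3=0
SNF(R) diag = [2, 2, 6] → torsion [2, 2, 6]

Answer: M ≅ ℤ/2 ⊕ ℤ/2 ⊕ ℤ/6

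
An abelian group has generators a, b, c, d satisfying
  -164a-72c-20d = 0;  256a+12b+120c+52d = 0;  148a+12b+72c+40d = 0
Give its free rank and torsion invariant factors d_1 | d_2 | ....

Answer: M ≅ ℤ^1 ⊕ ℤ/4 ⊕ ℤ/12 ⊕ ℤ/24

Derivation:
rank_ℚ(R)=3; free=4−3=1
SNF(R) diag = [4, 12, 24] → torsion [4, 12, 24]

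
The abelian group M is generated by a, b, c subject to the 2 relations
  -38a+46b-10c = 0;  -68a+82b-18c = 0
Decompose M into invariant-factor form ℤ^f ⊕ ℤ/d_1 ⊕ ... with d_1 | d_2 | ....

Answer: M ≅ ℤ^1 ⊕ ℤ/2 ⊕ ℤ/2

Derivation:
rank_ℚ(R)=2; free=3−2=1
SNF(R) diag = [2, 2] → torsion [2, 2]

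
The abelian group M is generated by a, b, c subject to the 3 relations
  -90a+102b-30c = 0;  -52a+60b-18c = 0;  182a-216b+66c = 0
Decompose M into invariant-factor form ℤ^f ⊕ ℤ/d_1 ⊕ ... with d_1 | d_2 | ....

Answer: M ≅ ℤ/2 ⊕ ℤ/6 ⊕ ℤ/6

Derivation:
rank_ℚ(R)=3; free=3−3=0
SNF(R) diag = [2, 6, 6] → torsion [2, 6, 6]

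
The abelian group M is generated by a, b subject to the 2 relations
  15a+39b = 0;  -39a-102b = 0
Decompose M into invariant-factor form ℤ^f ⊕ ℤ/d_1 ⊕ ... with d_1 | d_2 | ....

Answer: M ≅ ℤ/3 ⊕ ℤ/3

Derivation:
rank_ℚ(R)=2; free=2−2=0
SNF(R) diag = [3, 3] → torsion [3, 3]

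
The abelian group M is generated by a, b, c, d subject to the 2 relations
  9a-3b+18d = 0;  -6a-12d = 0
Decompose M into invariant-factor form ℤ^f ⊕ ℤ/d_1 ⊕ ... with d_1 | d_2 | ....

rank_ℚ(R)=2; free=4−2=2
SNF(R) diag = [3, 6] → torsion [3, 6]

Answer: M ≅ ℤ^2 ⊕ ℤ/3 ⊕ ℤ/6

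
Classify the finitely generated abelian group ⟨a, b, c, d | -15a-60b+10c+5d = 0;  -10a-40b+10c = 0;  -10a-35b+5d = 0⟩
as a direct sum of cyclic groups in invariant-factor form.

rank_ℚ(R)=3; free=4−3=1
SNF(R) diag = [5, 5, 10] → torsion [5, 5, 10]

Answer: M ≅ ℤ^1 ⊕ ℤ/5 ⊕ ℤ/5 ⊕ ℤ/10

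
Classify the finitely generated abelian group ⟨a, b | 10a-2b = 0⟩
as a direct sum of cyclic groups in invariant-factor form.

Answer: M ≅ ℤ^1 ⊕ ℤ/2

Derivation:
rank_ℚ(R)=1; free=2−1=1
SNF(R) diag = [2] → torsion [2]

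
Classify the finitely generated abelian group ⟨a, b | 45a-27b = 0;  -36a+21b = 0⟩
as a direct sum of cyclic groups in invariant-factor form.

Answer: M ≅ ℤ/3 ⊕ ℤ/9

Derivation:
rank_ℚ(R)=2; free=2−2=0
SNF(R) diag = [3, 9] → torsion [3, 9]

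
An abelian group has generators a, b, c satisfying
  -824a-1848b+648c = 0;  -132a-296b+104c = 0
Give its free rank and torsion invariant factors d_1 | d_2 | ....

rank_ℚ(R)=2; free=3−2=1
SNF(R) diag = [4, 8] → torsion [4, 8]

Answer: M ≅ ℤ^1 ⊕ ℤ/4 ⊕ ℤ/8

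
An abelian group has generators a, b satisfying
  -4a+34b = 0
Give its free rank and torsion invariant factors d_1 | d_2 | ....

rank_ℚ(R)=1; free=2−1=1
SNF(R) diag = [2] → torsion [2]

Answer: M ≅ ℤ^1 ⊕ ℤ/2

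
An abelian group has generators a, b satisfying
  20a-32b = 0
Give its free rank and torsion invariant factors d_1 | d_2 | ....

rank_ℚ(R)=1; free=2−1=1
SNF(R) diag = [4] → torsion [4]

Answer: M ≅ ℤ^1 ⊕ ℤ/4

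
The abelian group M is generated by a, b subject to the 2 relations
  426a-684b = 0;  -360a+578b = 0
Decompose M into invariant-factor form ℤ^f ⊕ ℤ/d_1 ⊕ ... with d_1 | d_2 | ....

rank_ℚ(R)=2; free=2−2=0
SNF(R) diag = [2, 6] → torsion [2, 6]

Answer: M ≅ ℤ/2 ⊕ ℤ/6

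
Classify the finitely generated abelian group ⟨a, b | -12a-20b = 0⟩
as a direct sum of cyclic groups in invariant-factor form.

rank_ℚ(R)=1; free=2−1=1
SNF(R) diag = [4] → torsion [4]

Answer: M ≅ ℤ^1 ⊕ ℤ/4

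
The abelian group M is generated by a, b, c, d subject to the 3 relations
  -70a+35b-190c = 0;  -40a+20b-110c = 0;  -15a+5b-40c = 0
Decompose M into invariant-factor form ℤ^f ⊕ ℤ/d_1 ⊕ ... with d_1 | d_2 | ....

Answer: M ≅ ℤ^1 ⊕ ℤ/5 ⊕ ℤ/5 ⊕ ℤ/10

Derivation:
rank_ℚ(R)=3; free=4−3=1
SNF(R) diag = [5, 5, 10] → torsion [5, 5, 10]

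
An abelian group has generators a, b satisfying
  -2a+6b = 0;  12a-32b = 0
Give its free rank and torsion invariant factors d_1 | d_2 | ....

rank_ℚ(R)=2; free=2−2=0
SNF(R) diag = [2, 4] → torsion [2, 4]

Answer: M ≅ ℤ/2 ⊕ ℤ/4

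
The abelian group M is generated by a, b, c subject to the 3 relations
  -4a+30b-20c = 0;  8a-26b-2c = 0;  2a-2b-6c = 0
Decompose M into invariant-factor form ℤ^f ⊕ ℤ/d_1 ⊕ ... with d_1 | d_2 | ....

Answer: M ≅ ℤ/2 ⊕ ℤ/2 ⊕ ℤ/2

Derivation:
rank_ℚ(R)=3; free=3−3=0
SNF(R) diag = [2, 2, 2] → torsion [2, 2, 2]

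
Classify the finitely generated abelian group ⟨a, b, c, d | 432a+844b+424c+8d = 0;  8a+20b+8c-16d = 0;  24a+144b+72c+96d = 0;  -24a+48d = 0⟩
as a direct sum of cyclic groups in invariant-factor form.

Answer: M ≅ ℤ/4 ⊕ ℤ/8 ⊕ ℤ/24 ⊕ ℤ/72

Derivation:
rank_ℚ(R)=4; free=4−4=0
SNF(R) diag = [4, 8, 24, 72] → torsion [4, 8, 24, 72]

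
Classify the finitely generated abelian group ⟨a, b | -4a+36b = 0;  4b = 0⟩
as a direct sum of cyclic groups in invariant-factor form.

Answer: M ≅ ℤ/4 ⊕ ℤ/4

Derivation:
rank_ℚ(R)=2; free=2−2=0
SNF(R) diag = [4, 4] → torsion [4, 4]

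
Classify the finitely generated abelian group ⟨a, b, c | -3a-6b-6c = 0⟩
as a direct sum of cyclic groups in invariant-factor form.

rank_ℚ(R)=1; free=3−1=2
SNF(R) diag = [3] → torsion [3]

Answer: M ≅ ℤ^2 ⊕ ℤ/3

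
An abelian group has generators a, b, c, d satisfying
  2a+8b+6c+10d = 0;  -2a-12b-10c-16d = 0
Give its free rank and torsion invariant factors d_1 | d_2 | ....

Answer: M ≅ ℤ^2 ⊕ ℤ/2 ⊕ ℤ/2

Derivation:
rank_ℚ(R)=2; free=4−2=2
SNF(R) diag = [2, 2] → torsion [2, 2]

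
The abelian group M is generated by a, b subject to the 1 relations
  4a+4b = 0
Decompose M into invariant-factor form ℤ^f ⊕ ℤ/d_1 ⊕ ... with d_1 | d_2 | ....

rank_ℚ(R)=1; free=2−1=1
SNF(R) diag = [4] → torsion [4]

Answer: M ≅ ℤ^1 ⊕ ℤ/4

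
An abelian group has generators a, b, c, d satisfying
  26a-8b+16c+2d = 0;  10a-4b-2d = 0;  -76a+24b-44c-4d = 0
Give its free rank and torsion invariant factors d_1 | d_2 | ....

Answer: M ≅ ℤ^1 ⊕ ℤ/2 ⊕ ℤ/4 ⊕ ℤ/4

Derivation:
rank_ℚ(R)=3; free=4−3=1
SNF(R) diag = [2, 4, 4] → torsion [2, 4, 4]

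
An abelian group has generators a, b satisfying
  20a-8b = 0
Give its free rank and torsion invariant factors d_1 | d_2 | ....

Answer: M ≅ ℤ^1 ⊕ ℤ/4

Derivation:
rank_ℚ(R)=1; free=2−1=1
SNF(R) diag = [4] → torsion [4]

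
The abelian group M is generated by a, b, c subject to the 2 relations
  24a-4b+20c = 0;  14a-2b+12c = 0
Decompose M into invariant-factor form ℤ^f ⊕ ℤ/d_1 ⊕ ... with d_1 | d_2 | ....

rank_ℚ(R)=2; free=3−2=1
SNF(R) diag = [2, 4] → torsion [2, 4]

Answer: M ≅ ℤ^1 ⊕ ℤ/2 ⊕ ℤ/4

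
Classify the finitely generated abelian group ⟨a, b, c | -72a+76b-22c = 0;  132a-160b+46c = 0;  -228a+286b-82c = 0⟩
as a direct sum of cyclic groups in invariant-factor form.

rank_ℚ(R)=3; free=3−3=0
SNF(R) diag = [2, 6, 12] → torsion [2, 6, 12]

Answer: M ≅ ℤ/2 ⊕ ℤ/6 ⊕ ℤ/12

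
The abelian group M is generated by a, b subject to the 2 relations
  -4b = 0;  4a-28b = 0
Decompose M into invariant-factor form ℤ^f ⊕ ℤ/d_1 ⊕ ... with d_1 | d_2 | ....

rank_ℚ(R)=2; free=2−2=0
SNF(R) diag = [4, 4] → torsion [4, 4]

Answer: M ≅ ℤ/4 ⊕ ℤ/4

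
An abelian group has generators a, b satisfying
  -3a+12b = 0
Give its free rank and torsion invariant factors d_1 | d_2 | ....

rank_ℚ(R)=1; free=2−1=1
SNF(R) diag = [3] → torsion [3]

Answer: M ≅ ℤ^1 ⊕ ℤ/3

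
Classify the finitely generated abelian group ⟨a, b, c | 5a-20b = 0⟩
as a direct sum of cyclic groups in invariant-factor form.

rank_ℚ(R)=1; free=3−1=2
SNF(R) diag = [5] → torsion [5]

Answer: M ≅ ℤ^2 ⊕ ℤ/5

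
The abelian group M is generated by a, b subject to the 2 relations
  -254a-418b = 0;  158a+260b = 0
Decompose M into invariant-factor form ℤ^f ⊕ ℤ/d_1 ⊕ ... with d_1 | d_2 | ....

rank_ℚ(R)=2; free=2−2=0
SNF(R) diag = [2, 2] → torsion [2, 2]

Answer: M ≅ ℤ/2 ⊕ ℤ/2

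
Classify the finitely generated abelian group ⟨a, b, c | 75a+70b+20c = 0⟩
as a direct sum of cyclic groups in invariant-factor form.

Answer: M ≅ ℤ^2 ⊕ ℤ/5

Derivation:
rank_ℚ(R)=1; free=3−1=2
SNF(R) diag = [5] → torsion [5]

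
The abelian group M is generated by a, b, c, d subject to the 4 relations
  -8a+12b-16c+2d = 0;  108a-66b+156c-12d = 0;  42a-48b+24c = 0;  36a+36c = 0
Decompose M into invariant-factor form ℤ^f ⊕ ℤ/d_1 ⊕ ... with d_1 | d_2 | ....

rank_ℚ(R)=4; free=4−4=0
SNF(R) diag = [2, 6, 18, 36] → torsion [2, 6, 18, 36]

Answer: M ≅ ℤ/2 ⊕ ℤ/6 ⊕ ℤ/18 ⊕ ℤ/36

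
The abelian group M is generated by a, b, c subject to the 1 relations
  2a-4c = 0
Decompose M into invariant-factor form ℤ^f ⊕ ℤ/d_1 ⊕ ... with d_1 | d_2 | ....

Answer: M ≅ ℤ^2 ⊕ ℤ/2

Derivation:
rank_ℚ(R)=1; free=3−1=2
SNF(R) diag = [2] → torsion [2]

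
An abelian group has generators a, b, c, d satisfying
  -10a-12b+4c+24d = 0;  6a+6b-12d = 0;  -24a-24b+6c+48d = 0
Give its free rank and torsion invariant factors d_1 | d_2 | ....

Answer: M ≅ ℤ^1 ⊕ ℤ/2 ⊕ ℤ/6 ⊕ ℤ/6

Derivation:
rank_ℚ(R)=3; free=4−3=1
SNF(R) diag = [2, 6, 6] → torsion [2, 6, 6]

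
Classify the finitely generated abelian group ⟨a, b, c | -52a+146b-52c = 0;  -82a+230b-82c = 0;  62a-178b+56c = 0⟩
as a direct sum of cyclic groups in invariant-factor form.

Answer: M ≅ ℤ/2 ⊕ ℤ/6 ⊕ ℤ/6

Derivation:
rank_ℚ(R)=3; free=3−3=0
SNF(R) diag = [2, 6, 6] → torsion [2, 6, 6]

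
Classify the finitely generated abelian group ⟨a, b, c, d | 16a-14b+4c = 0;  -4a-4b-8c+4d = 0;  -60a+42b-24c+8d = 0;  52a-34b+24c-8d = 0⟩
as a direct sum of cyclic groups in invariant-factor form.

rank_ℚ(R)=4; free=4−4=0
SNF(R) diag = [2, 4, 4, 8] → torsion [2, 4, 4, 8]

Answer: M ≅ ℤ/2 ⊕ ℤ/4 ⊕ ℤ/4 ⊕ ℤ/8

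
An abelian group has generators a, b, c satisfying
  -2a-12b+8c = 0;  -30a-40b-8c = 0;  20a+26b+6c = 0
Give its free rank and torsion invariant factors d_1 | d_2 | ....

rank_ℚ(R)=3; free=3−3=0
SNF(R) diag = [2, 2, 4] → torsion [2, 2, 4]

Answer: M ≅ ℤ/2 ⊕ ℤ/2 ⊕ ℤ/4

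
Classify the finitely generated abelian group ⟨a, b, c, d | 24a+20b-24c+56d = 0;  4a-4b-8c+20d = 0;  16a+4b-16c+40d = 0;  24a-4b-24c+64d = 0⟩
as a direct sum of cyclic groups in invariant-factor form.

rank_ℚ(R)=4; free=4−4=0
SNF(R) diag = [4, 4, 8, 8] → torsion [4, 4, 8, 8]

Answer: M ≅ ℤ/4 ⊕ ℤ/4 ⊕ ℤ/8 ⊕ ℤ/8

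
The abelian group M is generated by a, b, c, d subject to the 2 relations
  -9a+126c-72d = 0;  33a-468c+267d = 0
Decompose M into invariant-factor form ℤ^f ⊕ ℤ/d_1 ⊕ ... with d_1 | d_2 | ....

rank_ℚ(R)=2; free=4−2=2
SNF(R) diag = [3, 9] → torsion [3, 9]

Answer: M ≅ ℤ^2 ⊕ ℤ/3 ⊕ ℤ/9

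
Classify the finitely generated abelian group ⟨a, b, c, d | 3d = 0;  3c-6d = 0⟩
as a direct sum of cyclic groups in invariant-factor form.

Answer: M ≅ ℤ^2 ⊕ ℤ/3 ⊕ ℤ/3

Derivation:
rank_ℚ(R)=2; free=4−2=2
SNF(R) diag = [3, 3] → torsion [3, 3]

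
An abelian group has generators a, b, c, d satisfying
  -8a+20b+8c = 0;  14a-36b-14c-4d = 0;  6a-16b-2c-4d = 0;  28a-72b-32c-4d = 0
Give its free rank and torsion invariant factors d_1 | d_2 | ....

Answer: M ≅ ℤ/2 ⊕ ℤ/4 ⊕ ℤ/4 ⊕ ℤ/4

Derivation:
rank_ℚ(R)=4; free=4−4=0
SNF(R) diag = [2, 4, 4, 4] → torsion [2, 4, 4, 4]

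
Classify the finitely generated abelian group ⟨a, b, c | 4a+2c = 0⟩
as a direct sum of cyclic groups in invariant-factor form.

Answer: M ≅ ℤ^2 ⊕ ℤ/2

Derivation:
rank_ℚ(R)=1; free=3−1=2
SNF(R) diag = [2] → torsion [2]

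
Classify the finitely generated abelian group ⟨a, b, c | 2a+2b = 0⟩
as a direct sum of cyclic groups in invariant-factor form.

rank_ℚ(R)=1; free=3−1=2
SNF(R) diag = [2] → torsion [2]

Answer: M ≅ ℤ^2 ⊕ ℤ/2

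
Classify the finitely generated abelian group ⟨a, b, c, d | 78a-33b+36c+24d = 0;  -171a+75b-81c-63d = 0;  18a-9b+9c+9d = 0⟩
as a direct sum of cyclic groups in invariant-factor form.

rank_ℚ(R)=3; free=4−3=1
SNF(R) diag = [3, 3, 9] → torsion [3, 3, 9]

Answer: M ≅ ℤ^1 ⊕ ℤ/3 ⊕ ℤ/3 ⊕ ℤ/9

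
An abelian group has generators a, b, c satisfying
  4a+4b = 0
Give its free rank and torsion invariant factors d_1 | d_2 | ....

Answer: M ≅ ℤ^2 ⊕ ℤ/4

Derivation:
rank_ℚ(R)=1; free=3−1=2
SNF(R) diag = [4] → torsion [4]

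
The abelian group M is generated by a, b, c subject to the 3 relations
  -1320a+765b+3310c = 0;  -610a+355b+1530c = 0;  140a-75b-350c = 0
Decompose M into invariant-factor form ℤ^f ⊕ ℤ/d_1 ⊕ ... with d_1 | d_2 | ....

Answer: M ≅ ℤ/5 ⊕ ℤ/10 ⊕ ℤ/20

Derivation:
rank_ℚ(R)=3; free=3−3=0
SNF(R) diag = [5, 10, 20] → torsion [5, 10, 20]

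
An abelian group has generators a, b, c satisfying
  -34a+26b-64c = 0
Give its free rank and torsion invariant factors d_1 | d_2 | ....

rank_ℚ(R)=1; free=3−1=2
SNF(R) diag = [2] → torsion [2]

Answer: M ≅ ℤ^2 ⊕ ℤ/2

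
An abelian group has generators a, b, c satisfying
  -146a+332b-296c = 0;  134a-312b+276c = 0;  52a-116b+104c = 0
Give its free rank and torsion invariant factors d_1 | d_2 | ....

Answer: M ≅ ℤ/2 ⊕ ℤ/4 ⊕ ℤ/12

Derivation:
rank_ℚ(R)=3; free=3−3=0
SNF(R) diag = [2, 4, 12] → torsion [2, 4, 12]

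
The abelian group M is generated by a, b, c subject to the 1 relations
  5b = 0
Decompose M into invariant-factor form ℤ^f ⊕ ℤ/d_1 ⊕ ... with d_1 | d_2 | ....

rank_ℚ(R)=1; free=3−1=2
SNF(R) diag = [5] → torsion [5]

Answer: M ≅ ℤ^2 ⊕ ℤ/5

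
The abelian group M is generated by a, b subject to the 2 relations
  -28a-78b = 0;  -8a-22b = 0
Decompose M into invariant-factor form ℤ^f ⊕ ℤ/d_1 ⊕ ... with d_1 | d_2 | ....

Answer: M ≅ ℤ/2 ⊕ ℤ/4

Derivation:
rank_ℚ(R)=2; free=2−2=0
SNF(R) diag = [2, 4] → torsion [2, 4]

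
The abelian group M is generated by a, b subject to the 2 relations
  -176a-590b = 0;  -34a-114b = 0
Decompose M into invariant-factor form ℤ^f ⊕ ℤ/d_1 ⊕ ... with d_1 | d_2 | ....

rank_ℚ(R)=2; free=2−2=0
SNF(R) diag = [2, 2] → torsion [2, 2]

Answer: M ≅ ℤ/2 ⊕ ℤ/2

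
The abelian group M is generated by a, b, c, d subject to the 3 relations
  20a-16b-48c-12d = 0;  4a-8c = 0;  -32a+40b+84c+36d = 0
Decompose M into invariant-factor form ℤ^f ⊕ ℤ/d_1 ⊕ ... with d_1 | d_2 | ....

rank_ℚ(R)=3; free=4−3=1
SNF(R) diag = [4, 4, 12] → torsion [4, 4, 12]

Answer: M ≅ ℤ^1 ⊕ ℤ/4 ⊕ ℤ/4 ⊕ ℤ/12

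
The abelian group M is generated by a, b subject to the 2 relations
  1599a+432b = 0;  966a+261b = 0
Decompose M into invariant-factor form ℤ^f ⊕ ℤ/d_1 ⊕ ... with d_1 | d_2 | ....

Answer: M ≅ ℤ/3 ⊕ ℤ/9

Derivation:
rank_ℚ(R)=2; free=2−2=0
SNF(R) diag = [3, 9] → torsion [3, 9]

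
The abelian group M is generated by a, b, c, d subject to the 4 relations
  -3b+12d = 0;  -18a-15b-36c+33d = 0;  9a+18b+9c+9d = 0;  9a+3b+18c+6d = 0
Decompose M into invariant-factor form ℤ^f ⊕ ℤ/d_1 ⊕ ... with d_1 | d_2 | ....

rank_ℚ(R)=4; free=4−4=0
SNF(R) diag = [3, 9, 9, 9] → torsion [3, 9, 9, 9]

Answer: M ≅ ℤ/3 ⊕ ℤ/9 ⊕ ℤ/9 ⊕ ℤ/9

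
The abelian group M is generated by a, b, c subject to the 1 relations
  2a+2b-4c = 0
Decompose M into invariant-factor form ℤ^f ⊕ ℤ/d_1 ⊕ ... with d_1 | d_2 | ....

rank_ℚ(R)=1; free=3−1=2
SNF(R) diag = [2] → torsion [2]

Answer: M ≅ ℤ^2 ⊕ ℤ/2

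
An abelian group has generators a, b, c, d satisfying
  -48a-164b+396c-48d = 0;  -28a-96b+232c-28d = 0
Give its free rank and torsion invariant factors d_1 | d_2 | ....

Answer: M ≅ ℤ^2 ⊕ ℤ/4 ⊕ ℤ/4

Derivation:
rank_ℚ(R)=2; free=4−2=2
SNF(R) diag = [4, 4] → torsion [4, 4]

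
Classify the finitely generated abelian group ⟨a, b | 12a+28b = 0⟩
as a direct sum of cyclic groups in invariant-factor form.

rank_ℚ(R)=1; free=2−1=1
SNF(R) diag = [4] → torsion [4]

Answer: M ≅ ℤ^1 ⊕ ℤ/4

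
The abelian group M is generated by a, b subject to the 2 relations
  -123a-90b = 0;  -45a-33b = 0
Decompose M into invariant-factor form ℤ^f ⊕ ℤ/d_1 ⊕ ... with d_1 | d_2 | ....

rank_ℚ(R)=2; free=2−2=0
SNF(R) diag = [3, 3] → torsion [3, 3]

Answer: M ≅ ℤ/3 ⊕ ℤ/3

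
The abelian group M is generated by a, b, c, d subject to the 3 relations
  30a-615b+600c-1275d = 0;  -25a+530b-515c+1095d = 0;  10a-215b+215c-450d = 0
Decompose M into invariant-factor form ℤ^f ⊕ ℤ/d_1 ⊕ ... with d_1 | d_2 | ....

Answer: M ≅ ℤ^1 ⊕ ℤ/5 ⊕ ℤ/15 ⊕ ℤ/45

Derivation:
rank_ℚ(R)=3; free=4−3=1
SNF(R) diag = [5, 15, 45] → torsion [5, 15, 45]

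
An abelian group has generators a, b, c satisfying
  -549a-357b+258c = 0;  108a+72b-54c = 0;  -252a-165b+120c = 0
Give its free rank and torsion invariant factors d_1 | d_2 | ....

Answer: M ≅ ℤ/3 ⊕ ℤ/9 ⊕ ℤ/18

Derivation:
rank_ℚ(R)=3; free=3−3=0
SNF(R) diag = [3, 9, 18] → torsion [3, 9, 18]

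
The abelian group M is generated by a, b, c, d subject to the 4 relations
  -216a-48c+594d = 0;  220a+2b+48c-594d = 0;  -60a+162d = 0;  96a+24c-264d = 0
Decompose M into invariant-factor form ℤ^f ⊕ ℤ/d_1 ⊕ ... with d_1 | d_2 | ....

rank_ℚ(R)=4; free=4−4=0
SNF(R) diag = [2, 6, 12, 24] → torsion [2, 6, 12, 24]

Answer: M ≅ ℤ/2 ⊕ ℤ/6 ⊕ ℤ/12 ⊕ ℤ/24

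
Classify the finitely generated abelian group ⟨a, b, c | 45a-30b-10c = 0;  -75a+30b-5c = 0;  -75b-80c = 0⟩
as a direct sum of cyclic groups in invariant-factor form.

Answer: M ≅ ℤ/5 ⊕ ℤ/15 ⊕ ℤ/15

Derivation:
rank_ℚ(R)=3; free=3−3=0
SNF(R) diag = [5, 15, 15] → torsion [5, 15, 15]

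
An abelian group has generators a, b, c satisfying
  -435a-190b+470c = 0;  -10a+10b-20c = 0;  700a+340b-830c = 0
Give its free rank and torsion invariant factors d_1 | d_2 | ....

rank_ℚ(R)=3; free=3−3=0
SNF(R) diag = [5, 10, 30] → torsion [5, 10, 30]

Answer: M ≅ ℤ/5 ⊕ ℤ/10 ⊕ ℤ/30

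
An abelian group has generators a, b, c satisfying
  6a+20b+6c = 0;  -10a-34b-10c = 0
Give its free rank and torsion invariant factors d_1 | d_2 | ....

rank_ℚ(R)=2; free=3−2=1
SNF(R) diag = [2, 2] → torsion [2, 2]

Answer: M ≅ ℤ^1 ⊕ ℤ/2 ⊕ ℤ/2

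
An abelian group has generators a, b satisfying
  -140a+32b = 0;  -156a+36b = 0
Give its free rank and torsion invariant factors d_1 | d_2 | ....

Answer: M ≅ ℤ/4 ⊕ ℤ/12

Derivation:
rank_ℚ(R)=2; free=2−2=0
SNF(R) diag = [4, 12] → torsion [4, 12]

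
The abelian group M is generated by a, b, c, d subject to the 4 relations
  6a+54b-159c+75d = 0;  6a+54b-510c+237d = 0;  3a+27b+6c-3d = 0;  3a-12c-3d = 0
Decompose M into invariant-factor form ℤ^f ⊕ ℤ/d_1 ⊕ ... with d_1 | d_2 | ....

Answer: M ≅ ℤ/3 ⊕ ℤ/9 ⊕ ℤ/27 ⊕ ℤ/81

Derivation:
rank_ℚ(R)=4; free=4−4=0
SNF(R) diag = [3, 9, 27, 81] → torsion [3, 9, 27, 81]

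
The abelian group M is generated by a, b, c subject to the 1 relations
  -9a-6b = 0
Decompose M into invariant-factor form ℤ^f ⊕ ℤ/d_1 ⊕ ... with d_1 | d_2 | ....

Answer: M ≅ ℤ^2 ⊕ ℤ/3

Derivation:
rank_ℚ(R)=1; free=3−1=2
SNF(R) diag = [3] → torsion [3]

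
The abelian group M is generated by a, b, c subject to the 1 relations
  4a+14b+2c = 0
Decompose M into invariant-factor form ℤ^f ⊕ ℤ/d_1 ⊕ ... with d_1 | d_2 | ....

rank_ℚ(R)=1; free=3−1=2
SNF(R) diag = [2] → torsion [2]

Answer: M ≅ ℤ^2 ⊕ ℤ/2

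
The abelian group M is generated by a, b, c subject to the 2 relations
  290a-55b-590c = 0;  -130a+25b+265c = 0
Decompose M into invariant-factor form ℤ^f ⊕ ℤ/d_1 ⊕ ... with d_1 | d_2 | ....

Answer: M ≅ ℤ^1 ⊕ ℤ/5 ⊕ ℤ/5

Derivation:
rank_ℚ(R)=2; free=3−2=1
SNF(R) diag = [5, 5] → torsion [5, 5]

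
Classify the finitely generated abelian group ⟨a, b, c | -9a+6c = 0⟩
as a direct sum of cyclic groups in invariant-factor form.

rank_ℚ(R)=1; free=3−1=2
SNF(R) diag = [3] → torsion [3]

Answer: M ≅ ℤ^2 ⊕ ℤ/3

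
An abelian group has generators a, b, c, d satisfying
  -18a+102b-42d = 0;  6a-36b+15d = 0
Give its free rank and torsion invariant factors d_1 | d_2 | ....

rank_ℚ(R)=2; free=4−2=2
SNF(R) diag = [3, 6] → torsion [3, 6]

Answer: M ≅ ℤ^2 ⊕ ℤ/3 ⊕ ℤ/6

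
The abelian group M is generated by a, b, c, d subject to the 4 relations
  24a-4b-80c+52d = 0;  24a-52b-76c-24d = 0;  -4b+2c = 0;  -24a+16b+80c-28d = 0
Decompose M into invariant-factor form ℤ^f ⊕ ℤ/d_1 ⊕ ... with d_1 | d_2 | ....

Answer: M ≅ ℤ/2 ⊕ ℤ/4 ⊕ ℤ/12 ⊕ ℤ/24

Derivation:
rank_ℚ(R)=4; free=4−4=0
SNF(R) diag = [2, 4, 12, 24] → torsion [2, 4, 12, 24]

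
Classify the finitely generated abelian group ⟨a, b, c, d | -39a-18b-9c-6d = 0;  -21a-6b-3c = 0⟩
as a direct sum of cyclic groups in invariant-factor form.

Answer: M ≅ ℤ^2 ⊕ ℤ/3 ⊕ ℤ/6

Derivation:
rank_ℚ(R)=2; free=4−2=2
SNF(R) diag = [3, 6] → torsion [3, 6]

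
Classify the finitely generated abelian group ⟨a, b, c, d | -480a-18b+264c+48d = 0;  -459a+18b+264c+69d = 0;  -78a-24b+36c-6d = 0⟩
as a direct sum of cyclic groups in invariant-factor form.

rank_ℚ(R)=3; free=4−3=1
SNF(R) diag = [3, 6, 12] → torsion [3, 6, 12]

Answer: M ≅ ℤ^1 ⊕ ℤ/3 ⊕ ℤ/6 ⊕ ℤ/12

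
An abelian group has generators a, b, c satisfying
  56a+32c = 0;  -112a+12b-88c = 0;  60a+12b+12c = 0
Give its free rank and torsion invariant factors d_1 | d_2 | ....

Answer: M ≅ ℤ/4 ⊕ ℤ/12 ⊕ ℤ/24

Derivation:
rank_ℚ(R)=3; free=3−3=0
SNF(R) diag = [4, 12, 24] → torsion [4, 12, 24]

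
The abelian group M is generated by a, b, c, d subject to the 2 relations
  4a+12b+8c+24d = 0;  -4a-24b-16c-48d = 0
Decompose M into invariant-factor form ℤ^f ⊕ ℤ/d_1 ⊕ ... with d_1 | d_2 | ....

Answer: M ≅ ℤ^2 ⊕ ℤ/4 ⊕ ℤ/4

Derivation:
rank_ℚ(R)=2; free=4−2=2
SNF(R) diag = [4, 4] → torsion [4, 4]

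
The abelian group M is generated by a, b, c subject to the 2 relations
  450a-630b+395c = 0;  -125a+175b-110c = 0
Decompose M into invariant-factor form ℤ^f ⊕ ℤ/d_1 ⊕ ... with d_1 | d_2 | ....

Answer: M ≅ ℤ^1 ⊕ ℤ/5 ⊕ ℤ/5

Derivation:
rank_ℚ(R)=2; free=3−2=1
SNF(R) diag = [5, 5] → torsion [5, 5]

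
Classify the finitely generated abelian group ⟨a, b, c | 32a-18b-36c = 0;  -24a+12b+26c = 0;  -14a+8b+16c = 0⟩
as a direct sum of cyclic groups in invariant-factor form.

rank_ℚ(R)=3; free=3−3=0
SNF(R) diag = [2, 2, 2] → torsion [2, 2, 2]

Answer: M ≅ ℤ/2 ⊕ ℤ/2 ⊕ ℤ/2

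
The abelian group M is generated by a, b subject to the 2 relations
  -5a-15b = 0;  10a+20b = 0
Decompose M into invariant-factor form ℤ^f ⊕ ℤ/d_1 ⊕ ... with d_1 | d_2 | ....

Answer: M ≅ ℤ/5 ⊕ ℤ/10

Derivation:
rank_ℚ(R)=2; free=2−2=0
SNF(R) diag = [5, 10] → torsion [5, 10]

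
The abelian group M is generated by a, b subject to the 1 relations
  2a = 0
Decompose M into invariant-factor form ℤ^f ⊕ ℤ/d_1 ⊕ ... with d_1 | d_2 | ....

rank_ℚ(R)=1; free=2−1=1
SNF(R) diag = [2] → torsion [2]

Answer: M ≅ ℤ^1 ⊕ ℤ/2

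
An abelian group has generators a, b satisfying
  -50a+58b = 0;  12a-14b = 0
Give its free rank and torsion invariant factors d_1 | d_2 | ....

Answer: M ≅ ℤ/2 ⊕ ℤ/2

Derivation:
rank_ℚ(R)=2; free=2−2=0
SNF(R) diag = [2, 2] → torsion [2, 2]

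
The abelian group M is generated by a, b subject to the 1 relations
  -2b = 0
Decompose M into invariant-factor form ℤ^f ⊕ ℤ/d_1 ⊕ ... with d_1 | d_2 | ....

rank_ℚ(R)=1; free=2−1=1
SNF(R) diag = [2] → torsion [2]

Answer: M ≅ ℤ^1 ⊕ ℤ/2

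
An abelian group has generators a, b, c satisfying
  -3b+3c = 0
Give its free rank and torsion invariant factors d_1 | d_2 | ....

rank_ℚ(R)=1; free=3−1=2
SNF(R) diag = [3] → torsion [3]

Answer: M ≅ ℤ^2 ⊕ ℤ/3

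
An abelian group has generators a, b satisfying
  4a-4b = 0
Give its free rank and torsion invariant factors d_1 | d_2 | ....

Answer: M ≅ ℤ^1 ⊕ ℤ/4

Derivation:
rank_ℚ(R)=1; free=2−1=1
SNF(R) diag = [4] → torsion [4]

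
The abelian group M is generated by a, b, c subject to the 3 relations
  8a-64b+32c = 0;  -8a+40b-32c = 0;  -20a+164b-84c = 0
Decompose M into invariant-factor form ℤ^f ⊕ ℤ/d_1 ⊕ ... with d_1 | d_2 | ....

rank_ℚ(R)=3; free=3−3=0
SNF(R) diag = [4, 8, 24] → torsion [4, 8, 24]

Answer: M ≅ ℤ/4 ⊕ ℤ/8 ⊕ ℤ/24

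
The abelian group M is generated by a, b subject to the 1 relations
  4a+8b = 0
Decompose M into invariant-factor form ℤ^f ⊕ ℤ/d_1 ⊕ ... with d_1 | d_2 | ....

rank_ℚ(R)=1; free=2−1=1
SNF(R) diag = [4] → torsion [4]

Answer: M ≅ ℤ^1 ⊕ ℤ/4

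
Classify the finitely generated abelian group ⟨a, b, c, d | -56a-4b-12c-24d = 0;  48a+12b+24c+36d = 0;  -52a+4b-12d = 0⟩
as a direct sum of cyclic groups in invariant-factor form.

rank_ℚ(R)=3; free=4−3=1
SNF(R) diag = [4, 12, 12] → torsion [4, 12, 12]

Answer: M ≅ ℤ^1 ⊕ ℤ/4 ⊕ ℤ/12 ⊕ ℤ/12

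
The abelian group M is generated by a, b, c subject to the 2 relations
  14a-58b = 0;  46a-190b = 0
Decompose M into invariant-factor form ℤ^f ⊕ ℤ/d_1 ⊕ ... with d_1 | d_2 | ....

Answer: M ≅ ℤ^1 ⊕ ℤ/2 ⊕ ℤ/4

Derivation:
rank_ℚ(R)=2; free=3−2=1
SNF(R) diag = [2, 4] → torsion [2, 4]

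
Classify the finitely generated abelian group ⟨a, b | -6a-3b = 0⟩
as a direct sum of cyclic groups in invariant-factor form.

rank_ℚ(R)=1; free=2−1=1
SNF(R) diag = [3] → torsion [3]

Answer: M ≅ ℤ^1 ⊕ ℤ/3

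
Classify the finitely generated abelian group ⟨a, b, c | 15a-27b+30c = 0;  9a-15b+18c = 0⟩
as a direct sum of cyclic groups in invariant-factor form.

rank_ℚ(R)=2; free=3−2=1
SNF(R) diag = [3, 6] → torsion [3, 6]

Answer: M ≅ ℤ^1 ⊕ ℤ/3 ⊕ ℤ/6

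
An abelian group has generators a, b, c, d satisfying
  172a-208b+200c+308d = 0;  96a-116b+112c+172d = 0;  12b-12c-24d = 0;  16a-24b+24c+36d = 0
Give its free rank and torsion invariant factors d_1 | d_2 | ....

Answer: M ≅ ℤ/4 ⊕ ℤ/4 ⊕ ℤ/12 ⊕ ℤ/12

Derivation:
rank_ℚ(R)=4; free=4−4=0
SNF(R) diag = [4, 4, 12, 12] → torsion [4, 4, 12, 12]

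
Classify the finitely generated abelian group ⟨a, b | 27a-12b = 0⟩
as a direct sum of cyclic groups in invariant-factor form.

rank_ℚ(R)=1; free=2−1=1
SNF(R) diag = [3] → torsion [3]

Answer: M ≅ ℤ^1 ⊕ ℤ/3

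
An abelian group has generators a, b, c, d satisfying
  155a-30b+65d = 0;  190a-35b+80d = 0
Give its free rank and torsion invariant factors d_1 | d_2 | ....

rank_ℚ(R)=2; free=4−2=2
SNF(R) diag = [5, 5] → torsion [5, 5]

Answer: M ≅ ℤ^2 ⊕ ℤ/5 ⊕ ℤ/5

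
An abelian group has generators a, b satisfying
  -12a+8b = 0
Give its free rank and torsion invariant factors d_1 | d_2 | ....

Answer: M ≅ ℤ^1 ⊕ ℤ/4

Derivation:
rank_ℚ(R)=1; free=2−1=1
SNF(R) diag = [4] → torsion [4]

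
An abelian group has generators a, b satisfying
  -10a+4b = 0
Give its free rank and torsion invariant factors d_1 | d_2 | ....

Answer: M ≅ ℤ^1 ⊕ ℤ/2

Derivation:
rank_ℚ(R)=1; free=2−1=1
SNF(R) diag = [2] → torsion [2]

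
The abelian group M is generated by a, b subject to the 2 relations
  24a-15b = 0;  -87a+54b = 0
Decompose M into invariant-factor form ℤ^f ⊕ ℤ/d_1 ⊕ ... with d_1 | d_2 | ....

rank_ℚ(R)=2; free=2−2=0
SNF(R) diag = [3, 3] → torsion [3, 3]

Answer: M ≅ ℤ/3 ⊕ ℤ/3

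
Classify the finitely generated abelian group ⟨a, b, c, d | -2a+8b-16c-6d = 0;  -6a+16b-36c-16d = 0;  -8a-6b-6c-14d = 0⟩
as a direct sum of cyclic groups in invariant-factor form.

rank_ℚ(R)=3; free=4−3=1
SNF(R) diag = [2, 2, 2] → torsion [2, 2, 2]

Answer: M ≅ ℤ^1 ⊕ ℤ/2 ⊕ ℤ/2 ⊕ ℤ/2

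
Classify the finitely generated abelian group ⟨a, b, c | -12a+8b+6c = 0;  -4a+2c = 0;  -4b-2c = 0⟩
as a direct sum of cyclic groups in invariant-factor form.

Answer: M ≅ ℤ/2 ⊕ ℤ/4 ⊕ ℤ/8

Derivation:
rank_ℚ(R)=3; free=3−3=0
SNF(R) diag = [2, 4, 8] → torsion [2, 4, 8]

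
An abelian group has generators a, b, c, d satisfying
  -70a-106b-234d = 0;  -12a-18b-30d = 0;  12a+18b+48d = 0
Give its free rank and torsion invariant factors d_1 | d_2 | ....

Answer: M ≅ ℤ^1 ⊕ ℤ/2 ⊕ ℤ/6 ⊕ ℤ/18

Derivation:
rank_ℚ(R)=3; free=4−3=1
SNF(R) diag = [2, 6, 18] → torsion [2, 6, 18]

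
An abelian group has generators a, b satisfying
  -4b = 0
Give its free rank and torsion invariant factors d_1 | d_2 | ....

rank_ℚ(R)=1; free=2−1=1
SNF(R) diag = [4] → torsion [4]

Answer: M ≅ ℤ^1 ⊕ ℤ/4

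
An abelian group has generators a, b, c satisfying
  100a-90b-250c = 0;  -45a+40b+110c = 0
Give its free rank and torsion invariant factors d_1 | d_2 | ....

rank_ℚ(R)=2; free=3−2=1
SNF(R) diag = [5, 10] → torsion [5, 10]

Answer: M ≅ ℤ^1 ⊕ ℤ/5 ⊕ ℤ/10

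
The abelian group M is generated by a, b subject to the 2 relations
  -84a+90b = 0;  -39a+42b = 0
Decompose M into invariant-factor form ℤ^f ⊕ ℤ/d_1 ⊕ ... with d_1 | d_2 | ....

Answer: M ≅ ℤ/3 ⊕ ℤ/6

Derivation:
rank_ℚ(R)=2; free=2−2=0
SNF(R) diag = [3, 6] → torsion [3, 6]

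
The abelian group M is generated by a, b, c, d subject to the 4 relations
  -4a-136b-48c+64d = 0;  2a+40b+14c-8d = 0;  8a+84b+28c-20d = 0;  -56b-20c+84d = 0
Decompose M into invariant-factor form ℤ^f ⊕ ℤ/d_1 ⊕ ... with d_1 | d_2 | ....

Answer: M ≅ ℤ/2 ⊕ ℤ/4 ⊕ ℤ/12 ⊕ ℤ/36

Derivation:
rank_ℚ(R)=4; free=4−4=0
SNF(R) diag = [2, 4, 12, 36] → torsion [2, 4, 12, 36]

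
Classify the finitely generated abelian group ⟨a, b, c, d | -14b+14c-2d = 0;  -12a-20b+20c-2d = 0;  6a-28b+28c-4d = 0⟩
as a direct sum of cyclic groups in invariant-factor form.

rank_ℚ(R)=3; free=4−3=1
SNF(R) diag = [2, 6, 6] → torsion [2, 6, 6]

Answer: M ≅ ℤ^1 ⊕ ℤ/2 ⊕ ℤ/6 ⊕ ℤ/6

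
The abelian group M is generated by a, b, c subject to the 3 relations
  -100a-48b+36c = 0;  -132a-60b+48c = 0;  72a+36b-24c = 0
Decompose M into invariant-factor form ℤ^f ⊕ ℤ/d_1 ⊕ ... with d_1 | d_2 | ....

rank_ℚ(R)=3; free=3−3=0
SNF(R) diag = [4, 12, 12] → torsion [4, 12, 12]

Answer: M ≅ ℤ/4 ⊕ ℤ/12 ⊕ ℤ/12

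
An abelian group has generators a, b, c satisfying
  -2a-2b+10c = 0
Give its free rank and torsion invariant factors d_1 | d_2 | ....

rank_ℚ(R)=1; free=3−1=2
SNF(R) diag = [2] → torsion [2]

Answer: M ≅ ℤ^2 ⊕ ℤ/2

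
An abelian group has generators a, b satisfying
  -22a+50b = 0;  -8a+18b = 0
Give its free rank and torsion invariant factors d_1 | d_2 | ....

rank_ℚ(R)=2; free=2−2=0
SNF(R) diag = [2, 2] → torsion [2, 2]

Answer: M ≅ ℤ/2 ⊕ ℤ/2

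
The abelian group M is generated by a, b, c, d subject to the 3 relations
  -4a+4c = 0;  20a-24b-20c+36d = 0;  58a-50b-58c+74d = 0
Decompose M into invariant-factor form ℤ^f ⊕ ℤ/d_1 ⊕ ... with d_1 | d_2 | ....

Answer: M ≅ ℤ^1 ⊕ ℤ/2 ⊕ ℤ/4 ⊕ ℤ/12

Derivation:
rank_ℚ(R)=3; free=4−3=1
SNF(R) diag = [2, 4, 12] → torsion [2, 4, 12]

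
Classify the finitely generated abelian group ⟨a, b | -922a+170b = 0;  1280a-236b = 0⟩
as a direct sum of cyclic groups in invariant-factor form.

rank_ℚ(R)=2; free=2−2=0
SNF(R) diag = [2, 4] → torsion [2, 4]

Answer: M ≅ ℤ/2 ⊕ ℤ/4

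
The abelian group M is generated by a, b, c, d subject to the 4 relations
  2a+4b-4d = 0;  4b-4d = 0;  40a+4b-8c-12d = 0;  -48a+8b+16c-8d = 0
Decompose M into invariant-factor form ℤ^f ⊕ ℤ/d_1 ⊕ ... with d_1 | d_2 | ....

rank_ℚ(R)=4; free=4−4=0
SNF(R) diag = [2, 4, 8, 16] → torsion [2, 4, 8, 16]

Answer: M ≅ ℤ/2 ⊕ ℤ/4 ⊕ ℤ/8 ⊕ ℤ/16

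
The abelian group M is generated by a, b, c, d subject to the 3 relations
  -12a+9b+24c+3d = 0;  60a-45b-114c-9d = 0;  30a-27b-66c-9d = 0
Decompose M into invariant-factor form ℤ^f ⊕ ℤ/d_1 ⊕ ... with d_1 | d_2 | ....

Answer: M ≅ ℤ^1 ⊕ ℤ/3 ⊕ ℤ/6 ⊕ ℤ/18

Derivation:
rank_ℚ(R)=3; free=4−3=1
SNF(R) diag = [3, 6, 18] → torsion [3, 6, 18]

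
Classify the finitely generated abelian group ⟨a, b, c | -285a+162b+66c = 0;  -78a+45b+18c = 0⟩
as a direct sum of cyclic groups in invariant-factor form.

rank_ℚ(R)=2; free=3−2=1
SNF(R) diag = [3, 3] → torsion [3, 3]

Answer: M ≅ ℤ^1 ⊕ ℤ/3 ⊕ ℤ/3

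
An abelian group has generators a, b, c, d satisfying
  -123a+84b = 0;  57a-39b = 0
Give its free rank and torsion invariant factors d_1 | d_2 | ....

Answer: M ≅ ℤ^2 ⊕ ℤ/3 ⊕ ℤ/3

Derivation:
rank_ℚ(R)=2; free=4−2=2
SNF(R) diag = [3, 3] → torsion [3, 3]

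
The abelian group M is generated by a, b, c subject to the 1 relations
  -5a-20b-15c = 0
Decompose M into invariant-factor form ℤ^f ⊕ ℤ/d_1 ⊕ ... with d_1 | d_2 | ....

Answer: M ≅ ℤ^2 ⊕ ℤ/5

Derivation:
rank_ℚ(R)=1; free=3−1=2
SNF(R) diag = [5] → torsion [5]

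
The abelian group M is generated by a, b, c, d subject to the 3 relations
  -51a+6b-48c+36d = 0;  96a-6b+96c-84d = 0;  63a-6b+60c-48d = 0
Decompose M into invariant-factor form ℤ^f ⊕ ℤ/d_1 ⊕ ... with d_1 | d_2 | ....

Answer: M ≅ ℤ^1 ⊕ ℤ/3 ⊕ ℤ/6 ⊕ ℤ/12

Derivation:
rank_ℚ(R)=3; free=4−3=1
SNF(R) diag = [3, 6, 12] → torsion [3, 6, 12]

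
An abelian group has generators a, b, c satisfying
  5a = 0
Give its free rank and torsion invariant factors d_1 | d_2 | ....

rank_ℚ(R)=1; free=3−1=2
SNF(R) diag = [5] → torsion [5]

Answer: M ≅ ℤ^2 ⊕ ℤ/5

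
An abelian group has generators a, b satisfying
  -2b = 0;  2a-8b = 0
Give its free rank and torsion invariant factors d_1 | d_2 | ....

rank_ℚ(R)=2; free=2−2=0
SNF(R) diag = [2, 2] → torsion [2, 2]

Answer: M ≅ ℤ/2 ⊕ ℤ/2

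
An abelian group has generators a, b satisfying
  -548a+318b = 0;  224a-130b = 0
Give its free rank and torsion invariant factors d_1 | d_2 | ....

Answer: M ≅ ℤ/2 ⊕ ℤ/4

Derivation:
rank_ℚ(R)=2; free=2−2=0
SNF(R) diag = [2, 4] → torsion [2, 4]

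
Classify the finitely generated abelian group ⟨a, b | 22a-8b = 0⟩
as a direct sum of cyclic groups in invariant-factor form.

rank_ℚ(R)=1; free=2−1=1
SNF(R) diag = [2] → torsion [2]

Answer: M ≅ ℤ^1 ⊕ ℤ/2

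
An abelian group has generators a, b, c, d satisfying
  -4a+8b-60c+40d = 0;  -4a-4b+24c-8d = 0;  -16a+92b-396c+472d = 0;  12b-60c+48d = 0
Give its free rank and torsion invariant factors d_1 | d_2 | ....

rank_ℚ(R)=4; free=4−4=0
SNF(R) diag = [4, 12, 24, 72] → torsion [4, 12, 24, 72]

Answer: M ≅ ℤ/4 ⊕ ℤ/12 ⊕ ℤ/24 ⊕ ℤ/72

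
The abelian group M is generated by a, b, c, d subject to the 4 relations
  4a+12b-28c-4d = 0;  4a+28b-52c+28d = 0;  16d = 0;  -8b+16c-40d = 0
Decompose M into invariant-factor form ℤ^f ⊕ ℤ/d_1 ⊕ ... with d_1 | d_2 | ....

Answer: M ≅ ℤ/4 ⊕ ℤ/8 ⊕ ℤ/8 ⊕ ℤ/16

Derivation:
rank_ℚ(R)=4; free=4−4=0
SNF(R) diag = [4, 8, 8, 16] → torsion [4, 8, 8, 16]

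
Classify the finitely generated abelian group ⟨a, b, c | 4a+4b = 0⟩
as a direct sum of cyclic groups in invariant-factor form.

Answer: M ≅ ℤ^2 ⊕ ℤ/4

Derivation:
rank_ℚ(R)=1; free=3−1=2
SNF(R) diag = [4] → torsion [4]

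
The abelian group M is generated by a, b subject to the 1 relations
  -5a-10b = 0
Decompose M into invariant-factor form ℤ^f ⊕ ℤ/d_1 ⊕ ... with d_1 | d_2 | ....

rank_ℚ(R)=1; free=2−1=1
SNF(R) diag = [5] → torsion [5]

Answer: M ≅ ℤ^1 ⊕ ℤ/5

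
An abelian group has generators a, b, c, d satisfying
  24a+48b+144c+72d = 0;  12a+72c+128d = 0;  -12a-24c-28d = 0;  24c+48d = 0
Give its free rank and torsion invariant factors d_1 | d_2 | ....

rank_ℚ(R)=4; free=4−4=0
SNF(R) diag = [4, 12, 24, 48] → torsion [4, 12, 24, 48]

Answer: M ≅ ℤ/4 ⊕ ℤ/12 ⊕ ℤ/24 ⊕ ℤ/48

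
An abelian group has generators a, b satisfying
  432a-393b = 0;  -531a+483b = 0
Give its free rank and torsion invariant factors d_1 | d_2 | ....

rank_ℚ(R)=2; free=2−2=0
SNF(R) diag = [3, 9] → torsion [3, 9]

Answer: M ≅ ℤ/3 ⊕ ℤ/9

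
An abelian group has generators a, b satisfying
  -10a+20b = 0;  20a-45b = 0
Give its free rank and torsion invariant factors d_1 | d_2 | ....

rank_ℚ(R)=2; free=2−2=0
SNF(R) diag = [5, 10] → torsion [5, 10]

Answer: M ≅ ℤ/5 ⊕ ℤ/10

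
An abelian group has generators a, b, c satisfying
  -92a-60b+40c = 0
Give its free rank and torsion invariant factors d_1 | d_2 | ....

rank_ℚ(R)=1; free=3−1=2
SNF(R) diag = [4] → torsion [4]

Answer: M ≅ ℤ^2 ⊕ ℤ/4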